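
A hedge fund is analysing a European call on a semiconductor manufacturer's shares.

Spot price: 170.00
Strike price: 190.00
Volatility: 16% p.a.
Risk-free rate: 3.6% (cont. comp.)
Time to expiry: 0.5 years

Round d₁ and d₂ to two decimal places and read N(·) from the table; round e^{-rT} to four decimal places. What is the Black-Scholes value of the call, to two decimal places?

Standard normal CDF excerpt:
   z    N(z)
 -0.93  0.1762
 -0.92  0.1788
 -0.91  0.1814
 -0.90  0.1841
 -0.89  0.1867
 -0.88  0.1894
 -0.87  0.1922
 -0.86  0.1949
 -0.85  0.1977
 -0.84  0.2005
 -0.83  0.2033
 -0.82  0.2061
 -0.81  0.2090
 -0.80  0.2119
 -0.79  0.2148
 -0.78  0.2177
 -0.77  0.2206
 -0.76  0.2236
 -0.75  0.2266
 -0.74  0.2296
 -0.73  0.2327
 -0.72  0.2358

T = 0.5;  σ√T = 0.1131
d₁ = [ln(170/190) + (0.036 + 0.16²/2)·0.5] / 0.1131 = [-0.1112 + 0.0244] / 0.1131 = -0.7674 ≈ -0.77
d₂ = d₁ − σ√T = -0.7674 − 0.1131 = -0.8806 ≈ -0.88
exp(−rT) = exp(−0.036·0.5) = 0.9822
C = 170·N(-0.77) − 190·0.9822·N(-0.88) = 170·0.2206 − 190·0.9822·0.1894 = 37.5020 − 35.3454 = 2.1566

2.16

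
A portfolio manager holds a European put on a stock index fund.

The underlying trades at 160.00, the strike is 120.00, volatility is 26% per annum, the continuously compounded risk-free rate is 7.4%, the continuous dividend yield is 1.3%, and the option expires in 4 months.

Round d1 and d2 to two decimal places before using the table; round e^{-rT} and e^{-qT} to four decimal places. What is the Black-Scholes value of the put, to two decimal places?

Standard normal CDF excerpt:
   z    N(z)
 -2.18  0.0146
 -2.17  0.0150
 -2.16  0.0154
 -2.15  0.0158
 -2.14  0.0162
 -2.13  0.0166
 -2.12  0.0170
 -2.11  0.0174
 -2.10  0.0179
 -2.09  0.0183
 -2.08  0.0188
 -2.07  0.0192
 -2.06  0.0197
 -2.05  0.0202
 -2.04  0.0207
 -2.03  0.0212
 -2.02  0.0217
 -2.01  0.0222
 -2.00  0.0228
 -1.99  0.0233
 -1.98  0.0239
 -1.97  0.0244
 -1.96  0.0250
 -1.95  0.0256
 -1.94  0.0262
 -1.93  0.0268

0.15

T = 0.3333;  σ√T = 0.1501
d₁ = [ln(160/120) + (0.074 − 0.013 + ½·0.26²)·0.3333] / (σ√T) = (0.2877 + 0.0316) / 0.1501 = 2.1270 → 2.13
d₂ = 2.1270 − 0.1501 = 1.9769 → 1.98
e^(−qT) = e^(−0.013·0.3333) = 0.9957;  e^(−rT) = e^(−0.074·0.3333) = 0.9756
P = 120·0.9756·N(-1.98) − 160·0.9957·N(-2.13) = 120·0.9756·0.0239 − 160·0.9957·0.0166 = 2.7980 − 2.6446 = 0.1534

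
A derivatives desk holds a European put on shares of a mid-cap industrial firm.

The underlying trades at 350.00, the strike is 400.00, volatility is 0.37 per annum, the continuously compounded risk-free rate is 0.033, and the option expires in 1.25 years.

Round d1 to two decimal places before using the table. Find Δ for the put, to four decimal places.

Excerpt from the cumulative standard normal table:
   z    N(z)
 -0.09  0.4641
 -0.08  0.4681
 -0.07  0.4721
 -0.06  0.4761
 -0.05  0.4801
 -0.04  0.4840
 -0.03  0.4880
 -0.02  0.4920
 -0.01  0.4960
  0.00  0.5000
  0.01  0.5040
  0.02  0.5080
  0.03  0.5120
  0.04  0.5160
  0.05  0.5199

T = 1.25;  σ√T = 0.4137
d₁ = [ln(350/400) + (0.033 + 0.37²/2)·1.25] / 0.4137 = [-0.1335 + 0.1268] / 0.4137 = -0.0162 ⇒ -0.02
N(d₁) = N(-0.02) = 0.4920
Δ_put = N(d₁) − 1 = 0.4920 − 1 = -0.5080

-0.5080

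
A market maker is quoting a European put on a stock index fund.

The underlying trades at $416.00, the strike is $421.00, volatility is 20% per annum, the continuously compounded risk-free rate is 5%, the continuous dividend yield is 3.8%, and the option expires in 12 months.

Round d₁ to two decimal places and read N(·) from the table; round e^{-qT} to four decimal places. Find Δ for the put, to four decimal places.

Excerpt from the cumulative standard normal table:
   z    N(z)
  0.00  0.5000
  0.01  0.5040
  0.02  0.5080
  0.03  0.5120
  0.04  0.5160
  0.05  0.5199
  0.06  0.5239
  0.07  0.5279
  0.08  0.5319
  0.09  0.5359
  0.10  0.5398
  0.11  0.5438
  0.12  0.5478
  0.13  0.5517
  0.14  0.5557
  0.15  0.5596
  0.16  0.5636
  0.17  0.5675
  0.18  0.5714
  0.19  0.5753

-0.4430

T = 1;  σ√T = 0.2000
d₁ = [ln(416/421) + (0.05 − 0.038 + ½·0.2²)·1] / (σ√T) = (-0.0119 + 0.0320) / 0.2000 = 0.1003 which rounds to 0.10
N(d₁) = N(0.10) = 0.5398
Δ_put = exp(−qT)·(N(d₁) − 1) = 0.9627·(0.5398 − 1) = -0.4430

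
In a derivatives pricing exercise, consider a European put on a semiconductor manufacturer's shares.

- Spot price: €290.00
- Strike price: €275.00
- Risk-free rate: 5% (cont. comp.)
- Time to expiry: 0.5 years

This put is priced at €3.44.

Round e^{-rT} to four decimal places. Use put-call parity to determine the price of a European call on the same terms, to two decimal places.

€25.23

exp(−rT) = exp(−0.05·0.5) = 0.9753
Put-call parity: C − P = S − K·e^(−rT) = 290 − 275·0.9753 = 290 − 268.2075 = 21.7925
C = P + (C − P) = 3.44 + (21.7925) = 25.2325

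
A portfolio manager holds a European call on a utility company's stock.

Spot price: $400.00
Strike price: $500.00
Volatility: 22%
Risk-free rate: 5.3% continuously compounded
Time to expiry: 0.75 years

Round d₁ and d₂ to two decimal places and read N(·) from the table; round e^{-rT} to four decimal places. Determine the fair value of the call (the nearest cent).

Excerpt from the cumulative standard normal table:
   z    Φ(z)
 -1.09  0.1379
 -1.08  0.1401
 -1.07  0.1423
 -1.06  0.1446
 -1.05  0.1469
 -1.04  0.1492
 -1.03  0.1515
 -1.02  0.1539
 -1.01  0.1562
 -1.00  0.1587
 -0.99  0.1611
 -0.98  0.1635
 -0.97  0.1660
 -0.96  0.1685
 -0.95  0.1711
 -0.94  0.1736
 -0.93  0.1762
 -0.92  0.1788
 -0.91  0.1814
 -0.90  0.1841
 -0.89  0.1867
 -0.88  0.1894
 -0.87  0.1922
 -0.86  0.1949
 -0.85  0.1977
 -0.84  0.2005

σ√T = 0.22·√0.75 = 0.1905
d₁ = [ln(400/500) + (0.053 + 0.22²/2)·0.75] / 0.1905 = [-0.2231 + 0.0579] / 0.1905 = -0.8673 ≈ -0.87
d₂ = d₁ − σ√T = -0.8673 − 0.1905 = -1.0578 ≈ -1.06
exp(−rT) = exp(−0.053·0.75) = 0.9610
N(d₁) = N(-0.87) = 0.1922;  N(d₂) = N(-1.06) = 0.1446
C = 400·0.1922 − 500·0.9610·0.1446 = 76.8800 − 69.4803 = 7.3997

$7.40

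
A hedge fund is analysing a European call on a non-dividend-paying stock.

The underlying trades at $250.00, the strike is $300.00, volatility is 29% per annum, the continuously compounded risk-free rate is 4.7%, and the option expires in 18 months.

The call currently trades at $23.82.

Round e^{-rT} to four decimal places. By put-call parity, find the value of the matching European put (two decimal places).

exp(−rT) = exp(−0.047·1.5) = 0.9319
Put-call parity: C − P = S − K·e^(−rT) = 250 − 300·0.9319 = 250 − 279.5700 = -29.5700
P = C − (C − P) = 23.82 − (-29.5700) = 53.3900

$53.39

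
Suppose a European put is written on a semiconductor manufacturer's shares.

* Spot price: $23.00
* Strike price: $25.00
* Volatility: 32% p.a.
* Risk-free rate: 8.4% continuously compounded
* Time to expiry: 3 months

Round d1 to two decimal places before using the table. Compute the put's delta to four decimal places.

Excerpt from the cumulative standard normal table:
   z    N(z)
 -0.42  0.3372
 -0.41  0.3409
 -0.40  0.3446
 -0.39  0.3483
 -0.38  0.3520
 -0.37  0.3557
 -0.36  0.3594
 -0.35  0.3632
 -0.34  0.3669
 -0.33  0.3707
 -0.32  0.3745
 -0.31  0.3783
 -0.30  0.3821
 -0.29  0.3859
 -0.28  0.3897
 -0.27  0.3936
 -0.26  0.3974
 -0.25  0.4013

-0.6217

σ√T = 0.32·√0.25 = 0.1600
d₁ = [ln(23/25) + (0.084 + 0.32²/2)·0.25] / 0.1600 = [-0.0834 + 0.0338] / 0.1600 = -0.3099 which rounds to -0.31
N(d₁) = N(-0.31) = 0.3783
Δ_put = N(d₁) − 1 = 0.3783 − 1 = -0.6217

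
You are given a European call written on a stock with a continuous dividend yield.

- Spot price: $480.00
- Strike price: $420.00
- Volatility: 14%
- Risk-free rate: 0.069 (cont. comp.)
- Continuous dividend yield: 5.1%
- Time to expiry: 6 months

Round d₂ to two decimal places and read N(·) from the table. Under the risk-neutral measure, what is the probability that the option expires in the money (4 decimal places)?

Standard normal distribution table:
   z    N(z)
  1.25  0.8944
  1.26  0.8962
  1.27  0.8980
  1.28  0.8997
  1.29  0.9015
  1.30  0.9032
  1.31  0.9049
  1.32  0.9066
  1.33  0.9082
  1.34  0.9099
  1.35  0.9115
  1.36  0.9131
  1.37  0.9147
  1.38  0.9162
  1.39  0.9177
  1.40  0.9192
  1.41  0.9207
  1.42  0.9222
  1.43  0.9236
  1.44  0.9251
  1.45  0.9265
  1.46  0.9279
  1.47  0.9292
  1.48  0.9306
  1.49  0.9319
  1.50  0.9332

0.9177

σ√T = 0.14 × 0.7071 = 0.0990
d₁ = [ln(480/420) + (0.069 − 0.051 + 0.14²/2)·0.5] / 0.0990 = [0.1335 + 0.0139] / 0.0990 = 1.4893 ⇒ 1.49
d₂ = d₁ − σ√T = 1.4893 − 0.0990 = 1.3903 ⇒ 1.39
Risk-neutral Pr[S_T > K] = N(d₂) = N(1.39) = 0.9177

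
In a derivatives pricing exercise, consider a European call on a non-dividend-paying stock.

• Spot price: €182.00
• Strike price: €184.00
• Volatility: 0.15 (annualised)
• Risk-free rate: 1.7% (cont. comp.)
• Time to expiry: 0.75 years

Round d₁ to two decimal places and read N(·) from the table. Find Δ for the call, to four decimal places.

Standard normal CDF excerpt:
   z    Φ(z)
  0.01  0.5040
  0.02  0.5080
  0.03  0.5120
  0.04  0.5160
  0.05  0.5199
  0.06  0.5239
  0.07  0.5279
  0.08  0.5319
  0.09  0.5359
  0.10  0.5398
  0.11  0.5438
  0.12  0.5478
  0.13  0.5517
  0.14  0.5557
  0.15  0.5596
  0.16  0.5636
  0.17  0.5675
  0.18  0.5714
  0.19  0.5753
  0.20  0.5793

T = 0.75;  σ√T = 0.1299
ln(S/K) + (r + σ²/2)T = ln(182/184) + (0.017 + 0.15²/2)·0.75 = -0.0109 + 0.0212 = 0.0103
d₁ = 0.0103 / 0.1299 = 0.0790 which rounds to 0.08
N(d₁) = N(0.08) = 0.5319
Δ_call = N(d₁) = 0.5319

0.5319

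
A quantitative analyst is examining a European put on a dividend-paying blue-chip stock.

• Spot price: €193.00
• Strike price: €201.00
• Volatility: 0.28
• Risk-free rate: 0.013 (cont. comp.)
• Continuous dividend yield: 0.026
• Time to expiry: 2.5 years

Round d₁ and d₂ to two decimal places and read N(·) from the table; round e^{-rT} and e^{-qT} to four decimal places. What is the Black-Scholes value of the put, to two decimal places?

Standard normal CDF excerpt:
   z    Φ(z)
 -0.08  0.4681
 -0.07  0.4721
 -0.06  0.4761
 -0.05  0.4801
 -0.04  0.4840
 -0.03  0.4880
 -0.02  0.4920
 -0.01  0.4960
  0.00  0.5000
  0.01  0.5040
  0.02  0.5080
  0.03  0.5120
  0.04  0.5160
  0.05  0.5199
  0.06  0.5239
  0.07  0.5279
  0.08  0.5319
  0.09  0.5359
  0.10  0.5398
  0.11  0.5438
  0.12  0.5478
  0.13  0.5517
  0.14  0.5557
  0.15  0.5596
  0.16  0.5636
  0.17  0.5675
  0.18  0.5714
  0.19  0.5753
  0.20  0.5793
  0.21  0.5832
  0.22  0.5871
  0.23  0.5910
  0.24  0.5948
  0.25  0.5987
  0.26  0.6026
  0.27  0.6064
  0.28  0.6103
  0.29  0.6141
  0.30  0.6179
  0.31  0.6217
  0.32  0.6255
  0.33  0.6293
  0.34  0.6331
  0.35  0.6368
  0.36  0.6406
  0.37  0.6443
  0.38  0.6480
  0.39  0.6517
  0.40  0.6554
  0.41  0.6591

€40.69

σ√T = 0.28 × 1.5811 = 0.4427
d₁ = [ln(193/201) + (0.013 − 0.026 + ½·0.28²)·2.5] / (σ√T) = (-0.0406 + 0.0655) / 0.4427 = 0.0562 → 0.06
d₂ = 0.0562 − 0.4427 = -0.3865 → -0.39
exp(−qT) = exp(−0.026·2.5) = 0.9371;  exp(−rT) = exp(−0.013·2.5) = 0.9680
N(−d₂) = N(0.39) = 0.6517;  N(−d₁) = N(-0.06) = 0.4761
P = 201·0.9680·0.6517 − 193·0.9371·0.4761 = 126.8000 − 86.1076 = 40.6924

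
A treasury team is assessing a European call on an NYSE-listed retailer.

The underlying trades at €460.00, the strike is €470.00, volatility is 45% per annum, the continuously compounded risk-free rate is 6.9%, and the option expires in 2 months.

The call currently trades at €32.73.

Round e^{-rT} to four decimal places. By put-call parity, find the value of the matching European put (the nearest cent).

€37.37

exp(−rT) = exp(−0.069·0.1667) = 0.9886
Put-call parity: C − P = S − K·e^(−rT) = 460 − 470·0.9886 = 460 − 464.6420 = -4.6420
P = C − (C − P) = 32.73 − (-4.6420) = 37.3720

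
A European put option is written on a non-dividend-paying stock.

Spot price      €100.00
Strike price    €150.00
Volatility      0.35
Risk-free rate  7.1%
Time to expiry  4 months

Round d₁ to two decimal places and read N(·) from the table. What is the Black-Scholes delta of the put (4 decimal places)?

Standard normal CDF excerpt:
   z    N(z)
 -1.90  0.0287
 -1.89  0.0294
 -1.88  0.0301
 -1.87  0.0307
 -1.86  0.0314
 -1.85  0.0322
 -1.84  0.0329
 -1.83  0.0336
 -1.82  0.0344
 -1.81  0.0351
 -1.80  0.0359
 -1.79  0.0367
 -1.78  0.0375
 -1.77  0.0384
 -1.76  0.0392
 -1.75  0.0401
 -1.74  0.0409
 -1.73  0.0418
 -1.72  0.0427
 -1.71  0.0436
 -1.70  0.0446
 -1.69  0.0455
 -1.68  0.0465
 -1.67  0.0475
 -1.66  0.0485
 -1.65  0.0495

-0.9633

T = 0.3333;  σ√T = 0.2021
ln(S/K) + (r + σ²/2)T = ln(100/150) + (0.071 + 0.35²/2)·0.3333 = -0.4055 + 0.0441 = -0.3614
d₁ = -0.3614 / 0.2021 = -1.7884 ⇒ -1.79
N(d₁) = N(-1.79) = 0.0367
Δ_put = N(d₁) − 1 = 0.0367 − 1 = -0.9633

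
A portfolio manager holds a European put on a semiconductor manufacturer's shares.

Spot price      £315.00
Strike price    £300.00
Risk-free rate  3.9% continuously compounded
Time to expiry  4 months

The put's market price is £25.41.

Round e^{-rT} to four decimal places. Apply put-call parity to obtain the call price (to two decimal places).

e^(−rT) = e^(−0.039·0.3333) = 0.9871
Put-call parity: C − P = S − K·e^(−rT) = 315 − 300·0.9871 = 315 − 296.1300 = 18.8700
C = P + (C − P) = 25.41 + (18.8700) = 44.2800

£44.28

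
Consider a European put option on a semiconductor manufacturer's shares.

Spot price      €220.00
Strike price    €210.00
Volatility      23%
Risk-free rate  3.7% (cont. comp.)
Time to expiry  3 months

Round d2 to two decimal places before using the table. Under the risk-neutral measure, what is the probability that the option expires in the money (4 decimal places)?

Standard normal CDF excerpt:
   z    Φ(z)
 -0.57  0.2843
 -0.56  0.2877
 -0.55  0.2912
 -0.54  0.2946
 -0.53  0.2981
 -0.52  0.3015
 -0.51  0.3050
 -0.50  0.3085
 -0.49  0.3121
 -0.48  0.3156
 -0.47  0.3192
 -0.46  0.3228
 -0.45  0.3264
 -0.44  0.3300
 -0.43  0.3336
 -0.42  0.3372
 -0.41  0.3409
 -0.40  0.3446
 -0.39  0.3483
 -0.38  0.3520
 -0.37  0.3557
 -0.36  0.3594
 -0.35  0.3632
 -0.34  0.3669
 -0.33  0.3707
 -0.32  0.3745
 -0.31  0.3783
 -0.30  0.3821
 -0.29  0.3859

0.3336

T = 0.25;  σ√T = 0.1150
d₁ = [ln(220/210) + (0.037 + ½·0.23²)·0.25] / (σ√T) = (0.0465 + 0.0159) / 0.1150 = 0.5425 → 0.54
d₂ = 0.5425 − 0.1150 = 0.4275 → 0.43
Pr(exercise) under Q = N(−d₂) = N(-0.43) = 0.3336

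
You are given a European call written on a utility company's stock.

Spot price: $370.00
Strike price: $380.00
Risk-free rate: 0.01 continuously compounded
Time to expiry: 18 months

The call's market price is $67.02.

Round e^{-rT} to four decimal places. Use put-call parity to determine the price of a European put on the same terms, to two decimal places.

exp(−rT) = exp(−0.01·1.5) = 0.9851
Put-call parity: C − P = S − K·e^(−rT) = 370 − 380·0.9851 = 370 − 374.3380 = -4.3380
P = C − (C − P) = 67.02 − (-4.3380) = 71.3580

$71.36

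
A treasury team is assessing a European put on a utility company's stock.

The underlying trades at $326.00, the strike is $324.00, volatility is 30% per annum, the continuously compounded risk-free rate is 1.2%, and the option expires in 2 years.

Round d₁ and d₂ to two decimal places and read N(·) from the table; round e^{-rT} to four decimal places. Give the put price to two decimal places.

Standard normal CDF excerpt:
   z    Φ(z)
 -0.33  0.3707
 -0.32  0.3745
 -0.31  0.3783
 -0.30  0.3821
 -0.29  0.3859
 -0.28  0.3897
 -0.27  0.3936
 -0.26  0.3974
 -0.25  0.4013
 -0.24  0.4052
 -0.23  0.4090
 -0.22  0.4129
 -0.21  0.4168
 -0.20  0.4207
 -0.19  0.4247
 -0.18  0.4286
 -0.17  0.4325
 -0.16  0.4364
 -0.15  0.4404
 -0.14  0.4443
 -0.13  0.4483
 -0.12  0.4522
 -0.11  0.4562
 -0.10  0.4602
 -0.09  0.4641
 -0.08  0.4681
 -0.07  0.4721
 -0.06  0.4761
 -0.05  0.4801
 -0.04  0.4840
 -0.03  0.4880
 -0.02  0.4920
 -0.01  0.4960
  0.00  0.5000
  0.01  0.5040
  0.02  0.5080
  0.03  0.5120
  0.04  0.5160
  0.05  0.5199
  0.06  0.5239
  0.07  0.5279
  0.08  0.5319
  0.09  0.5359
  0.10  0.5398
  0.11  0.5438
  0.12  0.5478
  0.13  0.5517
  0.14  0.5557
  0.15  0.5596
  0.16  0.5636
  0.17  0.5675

$48.74

T = 2;  σ√T = 0.4243
ln(S/K) + (r + σ²/2)T = ln(326/324) + (0.012 + 0.3²/2)·2 = 0.0062 + 0.1140 = 0.1202
d₁ = 0.1202 / 0.4243 = 0.2832 ⇒ 0.28
d₂ = d₁ − σ√T = 0.2832 − 0.4243 = -0.1411 ⇒ -0.14
exp(−rT) = exp(−0.012·2) = 0.9763
P = 324·0.9763·N(0.14) − 326·N(-0.28) = 324·0.9763·0.5557 − 326·0.3897 = 175.7797 − 127.0422 = 48.7375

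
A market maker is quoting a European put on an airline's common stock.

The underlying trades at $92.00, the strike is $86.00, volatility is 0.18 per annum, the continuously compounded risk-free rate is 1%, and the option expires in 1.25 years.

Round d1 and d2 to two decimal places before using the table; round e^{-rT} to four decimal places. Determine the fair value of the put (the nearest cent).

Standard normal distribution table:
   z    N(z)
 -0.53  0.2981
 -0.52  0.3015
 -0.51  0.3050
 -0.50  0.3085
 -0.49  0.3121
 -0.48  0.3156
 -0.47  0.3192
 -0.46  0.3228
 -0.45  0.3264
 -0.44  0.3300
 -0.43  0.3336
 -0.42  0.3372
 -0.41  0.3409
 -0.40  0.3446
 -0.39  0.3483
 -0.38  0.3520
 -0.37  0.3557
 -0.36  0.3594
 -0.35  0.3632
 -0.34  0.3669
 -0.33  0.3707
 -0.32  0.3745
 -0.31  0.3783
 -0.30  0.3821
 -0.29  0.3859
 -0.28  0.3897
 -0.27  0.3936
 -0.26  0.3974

$4.07

σ√T = 0.18 × 1.1180 = 0.2012
ln(S/K) + (r + σ²/2)T = ln(92/86) + (0.01 + 0.18²/2)·1.25 = 0.0674 + 0.0328 = 0.1002
d₁ = 0.1002 / 0.2012 = 0.4979 → 0.50
d₂ = d₁ − σ√T = 0.4979 − 0.2012 = 0.2966 → 0.30
e^(−rT) = e^(−0.01·1.25) = 0.9876
N(−d₂) = N(-0.30) = 0.3821;  N(−d₁) = N(-0.50) = 0.3085
P = 86·0.9876·0.3821 − 92·0.3085 = 32.4531 − 28.3820 = 4.0711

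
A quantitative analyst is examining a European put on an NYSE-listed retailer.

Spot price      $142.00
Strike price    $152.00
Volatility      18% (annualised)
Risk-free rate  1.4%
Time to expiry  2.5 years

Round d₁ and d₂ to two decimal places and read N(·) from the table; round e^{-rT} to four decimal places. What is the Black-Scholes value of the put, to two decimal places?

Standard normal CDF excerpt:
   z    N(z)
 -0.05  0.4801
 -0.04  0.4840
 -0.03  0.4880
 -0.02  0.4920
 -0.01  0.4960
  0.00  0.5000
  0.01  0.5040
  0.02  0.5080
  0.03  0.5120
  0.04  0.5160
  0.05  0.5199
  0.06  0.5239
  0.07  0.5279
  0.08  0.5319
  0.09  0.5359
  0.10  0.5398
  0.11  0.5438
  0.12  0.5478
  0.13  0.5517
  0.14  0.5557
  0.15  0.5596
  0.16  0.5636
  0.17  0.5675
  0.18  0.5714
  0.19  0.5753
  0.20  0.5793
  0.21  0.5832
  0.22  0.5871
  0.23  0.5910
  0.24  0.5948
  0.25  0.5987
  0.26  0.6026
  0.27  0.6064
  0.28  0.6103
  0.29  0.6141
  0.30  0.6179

$19.15

σ√T = 0.18 × 1.5811 = 0.2846
d₁ = [ln(142/152) + (0.014 + 0.18²/2)·2.5] / 0.2846 = [-0.0681 + 0.0755] / 0.2846 = 0.0262 ⇒ 0.03
d₂ = d₁ − σ√T = 0.0262 − 0.2846 = -0.2584 ⇒ -0.26
exp(−rT) = exp(−0.014·2.5) = 0.9656
P = 152·0.9656·N(0.26) − 142·N(-0.03) = 152·0.9656·0.6026 − 142·0.4880 = 88.4443 − 69.2960 = 19.1483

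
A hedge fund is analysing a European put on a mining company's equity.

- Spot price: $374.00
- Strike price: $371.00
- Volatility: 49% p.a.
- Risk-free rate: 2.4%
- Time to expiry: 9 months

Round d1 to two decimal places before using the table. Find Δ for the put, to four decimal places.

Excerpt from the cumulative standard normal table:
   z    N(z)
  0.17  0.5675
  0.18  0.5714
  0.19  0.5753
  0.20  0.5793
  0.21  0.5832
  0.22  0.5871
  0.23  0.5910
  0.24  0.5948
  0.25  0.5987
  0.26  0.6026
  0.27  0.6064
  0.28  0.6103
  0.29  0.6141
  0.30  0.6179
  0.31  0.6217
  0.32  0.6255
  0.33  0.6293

σ√T = 0.49·√0.75 = 0.4244
d₁ = [ln(374/371) + (0.024 + 0.49²/2)·0.75] / 0.4244 = [0.0081 + 0.1080] / 0.4244 = 0.2736 → 0.27
N(d₁) = N(0.27) = 0.6064
Δ_put = N(d₁) − 1 = 0.6064 − 1 = -0.3936

-0.3936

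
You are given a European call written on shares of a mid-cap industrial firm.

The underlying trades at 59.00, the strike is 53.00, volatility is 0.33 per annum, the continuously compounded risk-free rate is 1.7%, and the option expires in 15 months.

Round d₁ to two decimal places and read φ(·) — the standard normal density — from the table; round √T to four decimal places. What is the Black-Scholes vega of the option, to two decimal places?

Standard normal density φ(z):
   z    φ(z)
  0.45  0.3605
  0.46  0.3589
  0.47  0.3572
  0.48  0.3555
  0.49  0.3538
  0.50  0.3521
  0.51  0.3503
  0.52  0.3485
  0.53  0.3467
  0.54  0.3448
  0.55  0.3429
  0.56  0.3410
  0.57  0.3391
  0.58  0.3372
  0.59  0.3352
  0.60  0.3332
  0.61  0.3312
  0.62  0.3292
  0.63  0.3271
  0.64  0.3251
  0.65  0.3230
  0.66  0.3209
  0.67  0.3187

σ√T = 0.33·√1.25 = 0.3690
d₁ = [ln(59/53) + (0.017 + 0.33²/2)·1.25] / 0.3690 = [0.1072 + 0.0893] / 0.3690 = 0.5327 ≈ 0.53
√T = √1.25 = 1.1180
φ(d₁) = φ(0.53) = 0.3467
vega = S·φ(d₁)·√T = 59·0.3467·1.1180 = 22.8690

22.87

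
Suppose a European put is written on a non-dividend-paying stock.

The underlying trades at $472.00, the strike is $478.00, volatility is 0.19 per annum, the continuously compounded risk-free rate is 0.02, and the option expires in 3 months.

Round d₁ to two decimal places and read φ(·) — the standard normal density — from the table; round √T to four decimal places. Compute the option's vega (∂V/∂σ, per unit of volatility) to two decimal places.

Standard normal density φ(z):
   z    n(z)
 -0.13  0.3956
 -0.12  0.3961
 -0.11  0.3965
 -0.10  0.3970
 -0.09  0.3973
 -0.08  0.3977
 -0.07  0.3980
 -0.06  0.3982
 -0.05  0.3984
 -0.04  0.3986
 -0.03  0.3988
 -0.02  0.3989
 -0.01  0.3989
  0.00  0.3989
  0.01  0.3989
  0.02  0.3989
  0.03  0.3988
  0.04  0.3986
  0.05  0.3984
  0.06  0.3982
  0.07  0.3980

94.12

σ√T = 0.19·√0.25 = 0.0950
d₁ = [ln(472/478) + (0.02 + 0.19²/2)·0.25] / 0.0950 = [-0.0126 + 0.0095] / 0.0950 = -0.0328 which rounds to -0.03
√T = √0.25 = 0.5000
φ(d₁) = φ(-0.03) = 0.3988
vega = S·φ(d₁)·√T = 472·0.3988·0.5000 = 94.1168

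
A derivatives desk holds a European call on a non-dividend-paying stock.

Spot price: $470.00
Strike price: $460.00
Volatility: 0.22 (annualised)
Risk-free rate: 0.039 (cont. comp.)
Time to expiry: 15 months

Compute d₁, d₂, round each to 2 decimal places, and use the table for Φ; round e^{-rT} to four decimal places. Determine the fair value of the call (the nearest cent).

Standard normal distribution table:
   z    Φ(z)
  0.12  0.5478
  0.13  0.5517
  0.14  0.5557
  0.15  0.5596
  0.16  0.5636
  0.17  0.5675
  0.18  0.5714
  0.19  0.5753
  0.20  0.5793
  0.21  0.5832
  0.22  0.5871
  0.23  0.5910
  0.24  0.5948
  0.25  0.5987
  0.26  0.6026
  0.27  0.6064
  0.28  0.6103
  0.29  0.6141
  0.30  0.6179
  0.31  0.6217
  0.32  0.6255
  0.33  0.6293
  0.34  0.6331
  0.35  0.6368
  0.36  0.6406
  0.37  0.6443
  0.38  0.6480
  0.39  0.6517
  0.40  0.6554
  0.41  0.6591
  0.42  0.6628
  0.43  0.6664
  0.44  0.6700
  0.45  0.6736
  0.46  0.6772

σ√T = 0.22 × 1.1180 = 0.2460
d₁ = [ln(470/460) + (0.039 + 0.22²/2)·1.25] / 0.2460 = [0.0215 + 0.0790] / 0.2460 = 0.4086 ⇒ 0.41
d₂ = d₁ − σ√T = 0.4086 − 0.2460 = 0.1626 ⇒ 0.16
exp(−rT) = exp(−0.039·1.25) = 0.9524
N(d₁) = N(0.41) = 0.6591;  N(d₂) = N(0.16) = 0.5636
C = 470·0.6591 − 460·0.9524·0.5636 = 309.7770 − 246.9154 = 62.8616

$62.86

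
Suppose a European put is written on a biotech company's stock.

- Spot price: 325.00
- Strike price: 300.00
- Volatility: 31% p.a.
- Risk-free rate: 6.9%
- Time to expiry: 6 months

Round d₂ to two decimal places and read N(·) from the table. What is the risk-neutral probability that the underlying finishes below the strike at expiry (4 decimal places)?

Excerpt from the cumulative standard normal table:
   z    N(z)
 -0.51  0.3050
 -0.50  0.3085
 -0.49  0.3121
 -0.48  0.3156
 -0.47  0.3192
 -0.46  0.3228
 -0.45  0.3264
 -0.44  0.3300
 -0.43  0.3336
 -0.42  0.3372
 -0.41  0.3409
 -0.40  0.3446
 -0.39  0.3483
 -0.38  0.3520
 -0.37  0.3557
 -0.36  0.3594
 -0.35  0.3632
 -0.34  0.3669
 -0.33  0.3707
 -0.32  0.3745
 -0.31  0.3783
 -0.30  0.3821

0.3409

T = 0.5;  σ√T = 0.2192
d₁ = [ln(325/300) + (0.069 + 0.31²/2)·0.5] / 0.2192 = [0.0800 + 0.0585] / 0.2192 = 0.6321 ≈ 0.63
d₂ = d₁ − σ√T = 0.6321 − 0.2192 = 0.4129 ≈ 0.41
Pr(exercise) under Q = N(−d₂) = N(-0.41) = 0.3409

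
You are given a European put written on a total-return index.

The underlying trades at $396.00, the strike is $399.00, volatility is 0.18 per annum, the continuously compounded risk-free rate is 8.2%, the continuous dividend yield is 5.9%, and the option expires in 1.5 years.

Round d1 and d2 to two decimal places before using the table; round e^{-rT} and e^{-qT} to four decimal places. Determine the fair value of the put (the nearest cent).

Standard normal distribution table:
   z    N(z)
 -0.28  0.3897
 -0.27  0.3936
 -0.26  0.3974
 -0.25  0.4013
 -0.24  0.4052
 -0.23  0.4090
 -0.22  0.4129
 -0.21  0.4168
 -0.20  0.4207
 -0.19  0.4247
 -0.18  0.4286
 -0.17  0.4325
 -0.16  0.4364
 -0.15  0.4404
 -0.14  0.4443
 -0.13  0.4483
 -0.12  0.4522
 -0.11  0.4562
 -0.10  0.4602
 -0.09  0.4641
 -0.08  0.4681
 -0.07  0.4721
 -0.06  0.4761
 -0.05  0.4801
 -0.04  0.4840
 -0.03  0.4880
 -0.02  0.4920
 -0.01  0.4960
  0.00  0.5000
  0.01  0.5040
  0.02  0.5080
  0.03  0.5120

$26.76

T = 1.5;  σ√T = 0.2205
d₁ = [ln(396/399) + (0.082 − 0.059 + 0.18²/2)·1.5] / 0.2205 = [-0.0075 + 0.0588] / 0.2205 = 0.2325 ≈ 0.23
d₂ = d₁ − σ√T = 0.2325 − 0.2205 = 0.0120 ≈ 0.01
exp(−qT) = exp(−0.059·1.5) = 0.9153;  exp(−rT) = exp(−0.082·1.5) = 0.8843
N(−d₂) = N(-0.01) = 0.4960;  N(−d₁) = N(-0.23) = 0.4090
P = 399·0.8843·0.4960 − 396·0.9153·0.4090 = 175.0065 − 148.2456 = 26.7609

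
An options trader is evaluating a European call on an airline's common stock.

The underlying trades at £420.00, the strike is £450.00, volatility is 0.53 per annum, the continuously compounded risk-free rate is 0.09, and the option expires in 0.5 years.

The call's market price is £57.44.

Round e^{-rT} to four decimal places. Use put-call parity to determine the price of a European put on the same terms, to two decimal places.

e^(−rT) = e^(−0.09·0.5) = 0.9560
Put-call parity: C − P = S − K·e^(−rT) = 420 − 450·0.9560 = 420 − 430.2000 = -10.2000
P = C − (C − P) = 57.44 − (-10.2000) = 67.6400

£67.64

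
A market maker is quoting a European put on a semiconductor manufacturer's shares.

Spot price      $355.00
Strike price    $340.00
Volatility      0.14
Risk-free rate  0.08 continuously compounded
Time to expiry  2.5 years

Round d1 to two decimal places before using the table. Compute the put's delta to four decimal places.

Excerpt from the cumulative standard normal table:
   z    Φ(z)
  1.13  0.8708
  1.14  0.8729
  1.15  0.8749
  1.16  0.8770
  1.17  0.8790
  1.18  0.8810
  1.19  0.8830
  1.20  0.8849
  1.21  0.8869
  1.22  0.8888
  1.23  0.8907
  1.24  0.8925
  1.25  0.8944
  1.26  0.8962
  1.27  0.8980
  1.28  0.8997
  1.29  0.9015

σ√T = 0.14 × 1.5811 = 0.2214
d₁ = [ln(355/340) + (0.08 + 0.14²/2)·2.5] / 0.2214 = [0.0432 + 0.2245] / 0.2214 = 1.2092 ⇒ 1.21
N(d₁) = N(1.21) = 0.8869
Δ_put = N(d₁) − 1 = 0.8869 − 1 = -0.1131

-0.1131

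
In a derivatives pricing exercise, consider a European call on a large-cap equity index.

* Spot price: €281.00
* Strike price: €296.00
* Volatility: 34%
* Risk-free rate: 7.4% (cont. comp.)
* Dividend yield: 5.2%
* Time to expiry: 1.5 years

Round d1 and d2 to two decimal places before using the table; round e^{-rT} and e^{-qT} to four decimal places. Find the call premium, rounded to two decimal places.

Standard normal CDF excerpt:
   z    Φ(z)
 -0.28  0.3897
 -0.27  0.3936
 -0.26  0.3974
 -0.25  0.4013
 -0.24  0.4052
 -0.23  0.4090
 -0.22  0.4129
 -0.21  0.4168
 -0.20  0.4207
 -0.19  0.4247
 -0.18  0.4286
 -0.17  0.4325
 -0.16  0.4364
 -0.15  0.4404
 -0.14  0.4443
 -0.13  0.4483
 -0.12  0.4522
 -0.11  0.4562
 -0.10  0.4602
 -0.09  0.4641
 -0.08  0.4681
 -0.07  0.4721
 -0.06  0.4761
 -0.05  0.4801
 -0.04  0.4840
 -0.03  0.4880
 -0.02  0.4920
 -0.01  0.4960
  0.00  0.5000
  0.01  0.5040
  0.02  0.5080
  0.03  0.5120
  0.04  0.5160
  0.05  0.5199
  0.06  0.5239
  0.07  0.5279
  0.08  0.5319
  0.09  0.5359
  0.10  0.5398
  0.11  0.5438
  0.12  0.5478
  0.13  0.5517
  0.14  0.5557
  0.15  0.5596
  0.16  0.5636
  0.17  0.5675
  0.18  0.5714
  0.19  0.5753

σ√T = 0.34 × 1.2247 = 0.4164
d₁ = [ln(281/296) + (0.074 − 0.052 + 0.34²/2)·1.5] / 0.4164 = [-0.0520 + 0.1197] / 0.4164 = 0.1626 → 0.16
d₂ = d₁ − σ√T = 0.1626 − 0.4164 = -0.2538 → -0.25
exp(−qT) = exp(−0.052·1.5) = 0.9250;  exp(−rT) = exp(−0.074·1.5) = 0.8949
N(d₁) = N(0.16) = 0.5636;  N(d₂) = N(-0.25) = 0.4013
C = 281·0.9250·0.5636 − 296·0.8949·0.4013 = 146.4937 − 106.3005 = 40.1932

€40.19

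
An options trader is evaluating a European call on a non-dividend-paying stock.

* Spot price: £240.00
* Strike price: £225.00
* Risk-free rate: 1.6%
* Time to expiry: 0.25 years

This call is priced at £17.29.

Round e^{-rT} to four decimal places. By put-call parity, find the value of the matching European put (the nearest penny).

exp(−rT) = exp(−0.016·0.25) = 0.9960
Put-call parity: C − P = S − K·e^(−rT) = 240 − 225·0.9960 = 240 − 224.1000 = 15.9000
P = C − (C − P) = 17.29 − (15.9000) = 1.3900

£1.39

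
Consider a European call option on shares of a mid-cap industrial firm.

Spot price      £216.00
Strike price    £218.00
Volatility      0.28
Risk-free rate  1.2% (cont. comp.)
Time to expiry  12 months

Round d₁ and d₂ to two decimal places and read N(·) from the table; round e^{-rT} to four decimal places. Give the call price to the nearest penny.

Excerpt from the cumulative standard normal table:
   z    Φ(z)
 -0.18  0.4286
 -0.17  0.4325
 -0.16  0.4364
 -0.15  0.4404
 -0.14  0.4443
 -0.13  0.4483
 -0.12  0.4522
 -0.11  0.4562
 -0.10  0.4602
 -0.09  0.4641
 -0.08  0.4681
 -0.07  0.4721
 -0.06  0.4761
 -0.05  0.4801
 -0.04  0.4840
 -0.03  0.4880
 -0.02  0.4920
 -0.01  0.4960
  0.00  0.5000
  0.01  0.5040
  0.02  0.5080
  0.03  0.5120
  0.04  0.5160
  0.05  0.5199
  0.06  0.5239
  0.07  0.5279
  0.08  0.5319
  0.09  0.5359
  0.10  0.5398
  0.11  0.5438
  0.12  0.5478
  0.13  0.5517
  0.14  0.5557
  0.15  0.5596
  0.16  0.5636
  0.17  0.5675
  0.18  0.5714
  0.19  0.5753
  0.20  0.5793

T = 1;  σ√T = 0.2800
d₁ = [ln(216/218) + (0.012 + ½·0.28²)·1] / (σ√T) = (-0.0092 + 0.0512) / 0.2800 = 0.1499 ⇒ 0.15
d₂ = 0.1499 − 0.2800 = -0.1301 ⇒ -0.13
exp(−rT) = exp(−0.012·1) = 0.9881
N(d₁) = N(0.15) = 0.5596;  N(d₂) = N(-0.13) = 0.4483
C = 216·0.5596 − 218·0.9881·0.4483 = 120.8736 − 96.5664 = 24.3072

£24.31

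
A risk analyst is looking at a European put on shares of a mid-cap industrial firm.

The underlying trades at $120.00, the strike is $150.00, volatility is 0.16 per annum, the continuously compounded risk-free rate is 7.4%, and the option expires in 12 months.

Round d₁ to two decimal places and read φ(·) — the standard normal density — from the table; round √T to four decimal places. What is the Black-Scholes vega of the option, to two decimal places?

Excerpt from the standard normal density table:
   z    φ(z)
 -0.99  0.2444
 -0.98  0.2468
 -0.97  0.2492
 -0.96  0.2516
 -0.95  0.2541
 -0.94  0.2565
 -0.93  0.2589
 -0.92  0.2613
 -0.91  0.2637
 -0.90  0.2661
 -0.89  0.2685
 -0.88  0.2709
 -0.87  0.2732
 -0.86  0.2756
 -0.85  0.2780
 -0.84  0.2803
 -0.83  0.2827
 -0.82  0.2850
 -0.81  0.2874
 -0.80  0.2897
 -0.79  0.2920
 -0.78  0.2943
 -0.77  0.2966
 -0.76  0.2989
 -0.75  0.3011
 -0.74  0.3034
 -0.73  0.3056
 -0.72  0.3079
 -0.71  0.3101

T = 1;  σ√T = 0.1600
d₁ = [ln(120/150) + (0.074 + 0.16²/2)·1] / 0.1600 = [-0.2231 + 0.0868] / 0.1600 = -0.8521 which rounds to -0.85
√T = √1 = 1.0000
φ(d₁) = φ(-0.85) = 0.2780
vega = S·φ(d₁)·√T = 120·0.2780·1.0000 = 33.3600
(Call and put vega coincide under Black-Scholes.)

33.36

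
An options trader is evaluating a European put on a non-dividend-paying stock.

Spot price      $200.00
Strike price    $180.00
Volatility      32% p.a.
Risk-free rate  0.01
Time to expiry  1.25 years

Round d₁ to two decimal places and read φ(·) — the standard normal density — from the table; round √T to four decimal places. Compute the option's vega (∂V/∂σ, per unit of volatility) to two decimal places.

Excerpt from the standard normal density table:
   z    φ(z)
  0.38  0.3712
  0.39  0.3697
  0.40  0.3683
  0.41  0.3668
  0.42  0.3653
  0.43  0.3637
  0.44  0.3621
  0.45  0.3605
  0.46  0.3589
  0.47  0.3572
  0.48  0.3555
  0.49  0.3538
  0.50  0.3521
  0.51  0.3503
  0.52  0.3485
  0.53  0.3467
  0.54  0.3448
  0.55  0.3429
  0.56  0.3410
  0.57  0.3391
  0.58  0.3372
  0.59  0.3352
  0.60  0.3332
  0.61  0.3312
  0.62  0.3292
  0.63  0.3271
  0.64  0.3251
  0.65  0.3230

78.33

σ√T = 0.32·√1.25 = 0.3578
ln(S/K) + (r + σ²/2)T = ln(200/180) + (0.01 + 0.32²/2)·1.25 = 0.1054 + 0.0765 = 0.1819
d₁ = 0.1819 / 0.3578 = 0.5083 → 0.51
√T = √1.25 = 1.1180
φ(d₁) = φ(0.51) = 0.3503
vega = S·φ(d₁)·√T = 200·0.3503·1.1180 = 78.3271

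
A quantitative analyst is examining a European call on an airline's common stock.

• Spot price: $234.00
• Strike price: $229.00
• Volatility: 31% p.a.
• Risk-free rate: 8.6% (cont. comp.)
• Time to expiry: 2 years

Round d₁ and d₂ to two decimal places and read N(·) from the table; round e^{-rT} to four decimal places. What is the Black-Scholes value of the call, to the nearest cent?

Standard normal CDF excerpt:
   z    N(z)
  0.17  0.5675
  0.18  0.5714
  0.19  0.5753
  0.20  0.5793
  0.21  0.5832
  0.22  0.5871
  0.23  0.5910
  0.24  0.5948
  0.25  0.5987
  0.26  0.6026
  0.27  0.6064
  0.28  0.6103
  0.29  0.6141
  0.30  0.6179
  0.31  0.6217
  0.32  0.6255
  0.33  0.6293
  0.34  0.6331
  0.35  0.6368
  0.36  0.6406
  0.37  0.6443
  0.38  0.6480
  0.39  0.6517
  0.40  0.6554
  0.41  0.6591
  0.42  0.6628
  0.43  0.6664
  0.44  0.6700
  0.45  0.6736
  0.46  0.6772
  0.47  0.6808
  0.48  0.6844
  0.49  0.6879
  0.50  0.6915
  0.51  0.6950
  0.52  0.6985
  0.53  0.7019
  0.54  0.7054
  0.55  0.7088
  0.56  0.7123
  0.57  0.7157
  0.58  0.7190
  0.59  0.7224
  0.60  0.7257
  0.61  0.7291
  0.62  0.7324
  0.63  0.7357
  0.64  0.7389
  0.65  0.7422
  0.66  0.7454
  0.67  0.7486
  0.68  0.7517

$61.22

σ√T = 0.31 × 1.4142 = 0.4384
d₁ = [ln(234/229) + (0.086 + 0.31²/2)·2] / 0.4384 = [0.0216 + 0.2681] / 0.4384 = 0.6608 ≈ 0.66
d₂ = d₁ − σ√T = 0.6608 − 0.4384 = 0.2224 ≈ 0.22
exp(−rT) = exp(−0.086·2) = 0.8420
C = 234·N(0.66) − 229·0.8420·N(0.22) = 234·0.7454 − 229·0.8420·0.5871 = 174.4236 − 113.2034 = 61.2202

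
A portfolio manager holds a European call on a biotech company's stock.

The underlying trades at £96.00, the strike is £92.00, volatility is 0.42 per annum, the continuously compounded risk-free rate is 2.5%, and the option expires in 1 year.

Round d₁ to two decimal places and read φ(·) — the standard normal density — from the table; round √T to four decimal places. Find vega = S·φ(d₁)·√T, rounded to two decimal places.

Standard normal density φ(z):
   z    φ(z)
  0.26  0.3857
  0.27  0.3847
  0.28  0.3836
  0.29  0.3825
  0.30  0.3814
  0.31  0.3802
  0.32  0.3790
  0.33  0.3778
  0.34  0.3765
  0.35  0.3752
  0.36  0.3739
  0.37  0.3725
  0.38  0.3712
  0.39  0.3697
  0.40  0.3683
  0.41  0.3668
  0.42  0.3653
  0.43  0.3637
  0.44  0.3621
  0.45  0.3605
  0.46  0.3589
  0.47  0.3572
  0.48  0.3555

σ√T = 0.42·√1 = 0.4200
d₁ = [ln(96/92) + (0.025 + 0.42²/2)·1] / 0.4200 = [0.0426 + 0.1132] / 0.4200 = 0.3709 ≈ 0.37
√T = √1 = 1.0000
φ(d₁) = φ(0.37) = 0.3725
vega = S·φ(d₁)·√T = 96·0.3725·1.0000 = 35.7600

35.76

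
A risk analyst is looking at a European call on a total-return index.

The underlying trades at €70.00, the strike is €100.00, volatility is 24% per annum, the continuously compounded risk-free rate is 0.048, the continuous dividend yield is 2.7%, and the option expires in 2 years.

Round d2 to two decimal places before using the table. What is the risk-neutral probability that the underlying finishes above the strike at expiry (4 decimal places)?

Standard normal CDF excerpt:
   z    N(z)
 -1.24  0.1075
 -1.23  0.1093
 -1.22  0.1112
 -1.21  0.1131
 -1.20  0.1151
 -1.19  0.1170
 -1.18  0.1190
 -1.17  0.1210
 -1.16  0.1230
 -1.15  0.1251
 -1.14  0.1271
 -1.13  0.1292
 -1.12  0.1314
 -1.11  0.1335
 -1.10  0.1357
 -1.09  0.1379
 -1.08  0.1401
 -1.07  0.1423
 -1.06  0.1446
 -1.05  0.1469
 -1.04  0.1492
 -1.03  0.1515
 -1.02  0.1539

0.1357

T = 2;  σ√T = 0.3394
d₁ = [ln(70/100) + (0.048 − 0.027 + 0.24²/2)·2] / 0.3394 = [-0.3567 + 0.0996] / 0.3394 = -0.7574 → -0.76
d₂ = d₁ − σ√T = -0.7574 − 0.3394 = -1.0968 → -1.10
Risk-neutral Pr[S_T > K] = N(d₂) = N(-1.10) = 0.1357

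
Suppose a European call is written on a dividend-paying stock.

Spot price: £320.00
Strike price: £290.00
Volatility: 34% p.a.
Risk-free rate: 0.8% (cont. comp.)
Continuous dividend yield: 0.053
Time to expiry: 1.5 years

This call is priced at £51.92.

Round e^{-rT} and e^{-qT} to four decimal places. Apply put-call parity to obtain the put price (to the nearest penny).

e^(−qT) = e^(−0.053·1.5) = 0.9236;  e^(−rT) = e^(−0.008·1.5) = 0.9881
Put-call parity: C − P = S·e^(−qT) − K·e^(−rT) = 320·0.9236 − 290·0.9881 = 295.5520 − 286.5490 = 9.0030
P = C − (C − P) = 51.92 − (9.0030) = 42.9170

£42.92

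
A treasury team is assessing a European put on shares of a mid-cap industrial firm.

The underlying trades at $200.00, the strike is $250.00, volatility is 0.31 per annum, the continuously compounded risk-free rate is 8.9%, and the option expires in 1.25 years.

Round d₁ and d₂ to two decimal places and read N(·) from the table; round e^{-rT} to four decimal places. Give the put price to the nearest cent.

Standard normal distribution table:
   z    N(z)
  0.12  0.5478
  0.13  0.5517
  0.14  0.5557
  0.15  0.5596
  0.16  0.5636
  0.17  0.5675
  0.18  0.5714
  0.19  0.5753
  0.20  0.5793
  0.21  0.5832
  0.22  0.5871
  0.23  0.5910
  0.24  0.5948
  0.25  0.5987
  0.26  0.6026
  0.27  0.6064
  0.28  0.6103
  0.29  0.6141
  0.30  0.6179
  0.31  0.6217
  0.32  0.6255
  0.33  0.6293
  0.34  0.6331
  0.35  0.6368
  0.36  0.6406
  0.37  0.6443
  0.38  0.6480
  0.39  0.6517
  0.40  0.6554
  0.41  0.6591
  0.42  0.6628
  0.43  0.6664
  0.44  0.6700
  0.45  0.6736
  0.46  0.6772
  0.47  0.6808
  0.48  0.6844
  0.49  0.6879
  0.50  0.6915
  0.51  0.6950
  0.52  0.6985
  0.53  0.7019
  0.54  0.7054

$42.75

σ√T = 0.31·√1.25 = 0.3466
ln(S/K) + (r + σ²/2)T = ln(200/250) + (0.089 + 0.31²/2)·1.25 = -0.2231 + 0.1713 = -0.0518
d₁ = -0.0518 / 0.3466 = -0.1495 ≈ -0.15
d₂ = d₁ − σ√T = -0.1495 − 0.3466 = -0.4961 ≈ -0.50
e^(−rT) = e^(−0.089·1.25) = 0.8947
N(−d₂) = N(0.50) = 0.6915;  N(−d₁) = N(0.15) = 0.5596
P = 250·0.8947·0.6915 − 200·0.5596 = 154.6713 − 111.9200 = 42.7513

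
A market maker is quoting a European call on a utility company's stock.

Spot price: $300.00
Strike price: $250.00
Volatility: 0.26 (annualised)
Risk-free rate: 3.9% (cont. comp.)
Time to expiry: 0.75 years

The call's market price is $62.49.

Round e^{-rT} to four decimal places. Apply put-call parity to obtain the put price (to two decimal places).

$5.29

exp(−rT) = exp(−0.039·0.75) = 0.9712
Put-call parity: C − P = S − K·e^(−rT) = 300 − 250·0.9712 = 300 − 242.8000 = 57.2000
P = C − (C − P) = 62.49 − (57.2000) = 5.2900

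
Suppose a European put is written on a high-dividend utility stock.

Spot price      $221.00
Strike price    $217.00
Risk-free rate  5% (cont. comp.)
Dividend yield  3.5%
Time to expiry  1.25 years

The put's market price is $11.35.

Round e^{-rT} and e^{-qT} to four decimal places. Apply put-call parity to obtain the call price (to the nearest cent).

$19.04

exp(−qT) = exp(−0.035·1.25) = 0.9572;  exp(−rT) = exp(−0.05·1.25) = 0.9394
Put-call parity: C − P = S·e^(−qT) − K·e^(−rT) = 221·0.9572 − 217·0.9394 = 211.5412 − 203.8498 = 7.6914
C = P + (C − P) = 11.35 + (7.6914) = 19.0414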